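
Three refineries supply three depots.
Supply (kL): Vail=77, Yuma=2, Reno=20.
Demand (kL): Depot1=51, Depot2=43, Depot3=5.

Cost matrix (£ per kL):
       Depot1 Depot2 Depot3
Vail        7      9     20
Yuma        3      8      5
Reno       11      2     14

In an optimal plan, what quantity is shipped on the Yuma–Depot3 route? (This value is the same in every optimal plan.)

2

The minimum-cost plan:
  Vail to Depot1: 51 × £7 = £357
  Vail to Depot2: 23 × £9 = £207
  Vail to Depot3: 3 × £20 = £60
  Yuma to Depot3: 2 × £5 = £10
  Reno to Depot2: 20 × £2 = £40
Total cost = £674.
So Yuma→Depot3 carries 2 kL.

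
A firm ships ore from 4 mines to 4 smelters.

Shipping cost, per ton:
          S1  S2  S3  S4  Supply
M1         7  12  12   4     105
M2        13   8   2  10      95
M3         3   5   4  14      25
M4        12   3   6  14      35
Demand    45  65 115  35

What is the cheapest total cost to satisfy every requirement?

A cheapest plan:
  M1→S1: 45 × 7 = 315
  M1→S2: 25 × 12 = 300
  M1→S4: 35 × 4 = 140
  M2→S3: 95 × 2 = 190
  M3→S2: 5 × 5 = 25
  M3→S3: 20 × 4 = 80
  M4→S2: 35 × 3 = 105
Total = 315 + 300 + 140 + 190 + 25 + 80 + 105 = 1155.

1155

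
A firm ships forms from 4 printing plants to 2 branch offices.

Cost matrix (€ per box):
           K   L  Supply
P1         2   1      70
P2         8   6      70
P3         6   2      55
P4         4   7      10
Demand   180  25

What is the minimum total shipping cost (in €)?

970

A cheapest plan:
  P1–K: 70 × €2 = €140
  P2–K: 70 × €8 = €560
  P3–K: 30 × €6 = €180
  P3–L: 25 × €2 = €50
  P4–K: 10 × €4 = €40
Total = 140 + 560 + 180 + 50 + 40 = €970.
(Supply check: P1 ships 70; P2 ships 70; P3 ships 55; P4 ships 10.)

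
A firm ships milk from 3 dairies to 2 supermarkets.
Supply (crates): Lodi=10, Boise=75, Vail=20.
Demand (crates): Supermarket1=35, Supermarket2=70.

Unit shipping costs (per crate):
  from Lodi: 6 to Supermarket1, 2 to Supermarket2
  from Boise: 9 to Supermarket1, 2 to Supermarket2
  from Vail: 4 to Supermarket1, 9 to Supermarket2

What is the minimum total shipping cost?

325

An optimal shipping plan:
  Lodi->Supermarket1: 10 × 6 = 60
  Boise->Supermarket1: 5 × 9 = 45
  Boise->Supermarket2: 70 × 2 = 140
  Vail->Supermarket1: 20 × 4 = 80
Total = 60 + 45 + 140 + 80 = 325.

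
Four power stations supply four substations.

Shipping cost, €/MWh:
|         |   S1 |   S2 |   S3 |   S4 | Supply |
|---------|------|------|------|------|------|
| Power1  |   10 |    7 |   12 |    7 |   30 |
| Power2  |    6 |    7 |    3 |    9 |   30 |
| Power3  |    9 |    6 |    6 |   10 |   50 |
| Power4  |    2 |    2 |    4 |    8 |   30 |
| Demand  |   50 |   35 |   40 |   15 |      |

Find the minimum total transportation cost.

An optimal shipping plan:
  Power1–S2: 15 × €7 = €105
  Power1–S4: 15 × €7 = €105
  Power2–S1: 20 × €6 = €120
  Power2–S3: 10 × €3 = €30
  Power3–S2: 20 × €6 = €120
  Power3–S3: 30 × €6 = €180
  Power4–S1: 30 × €2 = €60
Total = 105 + 105 + 120 + 30 + 120 + 180 + 60 = €720.

720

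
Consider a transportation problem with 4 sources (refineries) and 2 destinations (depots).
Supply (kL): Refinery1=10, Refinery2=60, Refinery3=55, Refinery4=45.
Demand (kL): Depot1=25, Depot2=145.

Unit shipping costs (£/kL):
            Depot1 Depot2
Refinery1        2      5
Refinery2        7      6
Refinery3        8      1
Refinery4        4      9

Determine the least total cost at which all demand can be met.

Optimal allocation:
  Refinery1→Depot2: 10 × £5 = £50
  Refinery2→Depot2: 60 × £6 = £360
  Refinery3→Depot2: 55 × £1 = £55
  Refinery4→Depot1: 25 × £4 = £100
  Refinery4→Depot2: 20 × £9 = £180
Total = 50 + 360 + 55 + 100 + 180 = £745.
(Supply check: Refinery1 ships 10; Refinery2 ships 60; Refinery3 ships 55; Refinery4 ships 45.)

745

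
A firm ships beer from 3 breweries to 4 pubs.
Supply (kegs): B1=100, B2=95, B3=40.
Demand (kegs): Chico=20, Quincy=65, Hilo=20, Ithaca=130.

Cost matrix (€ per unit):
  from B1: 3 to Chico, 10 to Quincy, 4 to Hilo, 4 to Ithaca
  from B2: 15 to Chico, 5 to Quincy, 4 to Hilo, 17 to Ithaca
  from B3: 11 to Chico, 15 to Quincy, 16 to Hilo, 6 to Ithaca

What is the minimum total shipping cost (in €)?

One minimum-cost allocation:
  B1->Chico: 10 kegs
  B1->Ithaca: 90 kegs
  B2->Chico: 10 kegs
  B2->Quincy: 65 kegs
  B2->Hilo: 20 kegs
  B3->Ithaca: 40 kegs
Total cost = €1185.

1185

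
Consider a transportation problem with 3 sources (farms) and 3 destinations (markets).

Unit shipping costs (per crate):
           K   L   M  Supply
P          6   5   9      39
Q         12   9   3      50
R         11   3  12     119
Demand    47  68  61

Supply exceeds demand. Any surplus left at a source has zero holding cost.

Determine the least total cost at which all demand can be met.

808

Optimal allocation:
  P–K: 39 × 6 = 234
  Q–M: 50 × 3 = 150
  R–K: 8 × 11 = 88
  R–L: 68 × 3 = 204
  R–M: 11 × 12 = 132
Total = 234 + 150 + 88 + 204 + 132 = 808.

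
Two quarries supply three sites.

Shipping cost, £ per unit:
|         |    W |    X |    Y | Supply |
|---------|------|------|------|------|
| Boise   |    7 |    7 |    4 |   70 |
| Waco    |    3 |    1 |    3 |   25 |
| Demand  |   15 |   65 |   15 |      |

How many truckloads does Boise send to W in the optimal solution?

15

Optimal shipments:
  Boise to W: 15 × £7 = £105
  Boise to X: 40 × £7 = £280
  Boise to Y: 15 × £4 = £60
  Waco to X: 25 × £1 = £25
Total cost = £470.
So Boise→W carries 15 truckloads.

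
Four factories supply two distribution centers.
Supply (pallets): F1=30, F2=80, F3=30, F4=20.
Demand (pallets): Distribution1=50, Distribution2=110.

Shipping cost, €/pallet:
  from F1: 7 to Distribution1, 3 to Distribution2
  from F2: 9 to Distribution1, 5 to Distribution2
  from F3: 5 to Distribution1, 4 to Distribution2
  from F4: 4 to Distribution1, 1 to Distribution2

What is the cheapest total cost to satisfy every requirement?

Optimal allocation:
  F1 to Distribution2: 30 pallets
  F2 to Distribution2: 80 pallets
  F3 to Distribution1: 30 pallets
  F4 to Distribution1: 20 pallets
Total cost = €720.
(Supply check: F1 ships 30; F2 ships 80; F3 ships 30; F4 ships 20.)

720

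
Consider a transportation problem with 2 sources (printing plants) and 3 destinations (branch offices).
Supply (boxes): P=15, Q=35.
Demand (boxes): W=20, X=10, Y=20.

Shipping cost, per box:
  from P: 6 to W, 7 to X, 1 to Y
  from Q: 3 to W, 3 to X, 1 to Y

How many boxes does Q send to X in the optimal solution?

10

Optimal shipments:
  P->Y: 15 × 1 = 15
  Q->W: 20 × 3 = 60
  Q->X: 10 × 3 = 30
  Q->Y: 5 × 1 = 5
Total cost = 110.
So Q→X carries 10 boxes.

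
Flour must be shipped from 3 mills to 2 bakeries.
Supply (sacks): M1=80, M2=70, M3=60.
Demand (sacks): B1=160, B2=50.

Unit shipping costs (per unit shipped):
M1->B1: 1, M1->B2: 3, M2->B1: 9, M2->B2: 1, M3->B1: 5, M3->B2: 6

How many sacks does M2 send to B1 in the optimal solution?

Optimal shipments:
  M1->B1: 80 sacks
  M2->B1: 20 sacks
  M2->B2: 50 sacks
  M3->B1: 60 sacks
Total cost = 610.
So M2→B1 carries 20 sacks.

20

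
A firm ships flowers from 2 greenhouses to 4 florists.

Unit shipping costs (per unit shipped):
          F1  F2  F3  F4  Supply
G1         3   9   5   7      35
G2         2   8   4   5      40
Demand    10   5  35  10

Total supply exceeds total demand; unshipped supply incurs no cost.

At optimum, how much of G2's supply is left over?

0

Minimum-cost shipments:
  G1→F1: 10 bunches
  G1→F2: 5 bunches
  G1→F3: 5 bunches
  G2→F3: 30 bunches
  G2→F4: 10 bunches
Total cost = 270.
G2 ships 40 of its 40, leaving 0.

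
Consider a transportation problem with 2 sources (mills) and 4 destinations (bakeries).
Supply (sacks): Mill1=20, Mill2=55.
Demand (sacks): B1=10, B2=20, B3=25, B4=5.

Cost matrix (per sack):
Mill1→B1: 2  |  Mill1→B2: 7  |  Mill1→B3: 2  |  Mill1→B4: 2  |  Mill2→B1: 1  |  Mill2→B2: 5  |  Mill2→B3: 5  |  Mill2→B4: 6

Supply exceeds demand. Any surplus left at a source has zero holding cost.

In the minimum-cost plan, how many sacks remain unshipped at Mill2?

An optimal plan:
  Mill1 to B3: 15 sacks
  Mill1 to B4: 5 sacks
  Mill2 to B1: 10 sacks
  Mill2 to B2: 20 sacks
  Mill2 to B3: 10 sacks
Total cost = 200.
Mill2 ships 40 of its 55, leaving 15.

15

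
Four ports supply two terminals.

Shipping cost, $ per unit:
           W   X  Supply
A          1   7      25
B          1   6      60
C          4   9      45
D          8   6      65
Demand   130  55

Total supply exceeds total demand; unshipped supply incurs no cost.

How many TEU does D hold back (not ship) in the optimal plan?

An optimal plan:
  A→W: 25 × $1 = $25
  B→W: 60 × $1 = $60
  C→W: 45 × $4 = $180
  D→X: 55 × $6 = $330
Total cost = $595.
D ships 55 of its 65, leaving 10.

10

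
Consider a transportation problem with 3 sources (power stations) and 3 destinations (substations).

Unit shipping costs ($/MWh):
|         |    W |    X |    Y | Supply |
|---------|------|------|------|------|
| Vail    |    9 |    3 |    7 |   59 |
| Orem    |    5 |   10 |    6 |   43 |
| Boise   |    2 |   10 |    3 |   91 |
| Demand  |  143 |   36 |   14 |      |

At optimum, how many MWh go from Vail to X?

36

Solving gives:
  Vail to W: 9 MWh
  Vail to X: 36 MWh
  Vail to Y: 14 MWh
  Orem to W: 43 MWh
  Boise to W: 91 MWh
Total cost = $684.
So Vail→X carries 36 MWh.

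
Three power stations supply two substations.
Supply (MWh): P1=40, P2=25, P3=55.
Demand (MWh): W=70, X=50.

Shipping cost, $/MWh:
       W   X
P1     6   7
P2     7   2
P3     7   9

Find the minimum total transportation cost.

Optimal allocation:
  P1 to W: 15 MWh
  P1 to X: 25 MWh
  P2 to X: 25 MWh
  P3 to W: 55 MWh
Total cost = $700.

700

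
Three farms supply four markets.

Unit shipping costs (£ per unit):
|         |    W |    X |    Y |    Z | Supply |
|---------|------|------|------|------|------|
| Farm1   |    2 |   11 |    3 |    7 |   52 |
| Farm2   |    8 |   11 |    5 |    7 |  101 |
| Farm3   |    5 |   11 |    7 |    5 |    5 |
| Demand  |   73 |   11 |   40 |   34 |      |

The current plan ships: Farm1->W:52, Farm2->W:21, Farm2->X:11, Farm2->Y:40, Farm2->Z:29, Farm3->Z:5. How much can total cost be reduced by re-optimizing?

5

Current plan cost = 52·2 + 21·8 + 11·11 + 40·5 + 29·7 + 5·5 = £821.
Optimal plan:
  Farm1->W: 52 × £2 = £104
  Farm2->W: 16 × £8 = £128
  Farm2->X: 11 × £11 = £121
  Farm2->Y: 40 × £5 = £200
  Farm2->Z: 34 × £7 = £238
  Farm3->W: 5 × £5 = £25
Optimal cost = £816.
Saving = 821 − 816 = £5.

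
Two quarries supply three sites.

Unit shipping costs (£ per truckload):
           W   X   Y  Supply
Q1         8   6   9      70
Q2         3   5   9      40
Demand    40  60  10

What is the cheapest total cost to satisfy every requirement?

570

Optimal allocation:
  Q1→X: 60 × £6 = £360
  Q1→Y: 10 × £9 = £90
  Q2→W: 40 × £3 = £120
Total = 360 + 90 + 120 = £570.
(Supply check: Q1 ships 70; Q2 ships 40.)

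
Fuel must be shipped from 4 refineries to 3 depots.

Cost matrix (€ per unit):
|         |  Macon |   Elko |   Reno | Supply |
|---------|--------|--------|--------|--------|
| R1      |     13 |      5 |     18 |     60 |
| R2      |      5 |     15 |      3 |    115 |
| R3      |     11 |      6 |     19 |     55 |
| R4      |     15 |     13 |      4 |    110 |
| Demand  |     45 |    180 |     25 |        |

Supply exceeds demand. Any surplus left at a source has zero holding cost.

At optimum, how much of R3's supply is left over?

0

Minimum-cost shipments:
  R1–Elko: 60 × €5 = €300
  R2–Macon: 45 × €5 = €225
  R2–Reno: 25 × €3 = €75
  R3–Elko: 55 × €6 = €330
  R4–Elko: 65 × €13 = €845
Total cost = €1775.
R3 ships 55 of its 55, leaving 0.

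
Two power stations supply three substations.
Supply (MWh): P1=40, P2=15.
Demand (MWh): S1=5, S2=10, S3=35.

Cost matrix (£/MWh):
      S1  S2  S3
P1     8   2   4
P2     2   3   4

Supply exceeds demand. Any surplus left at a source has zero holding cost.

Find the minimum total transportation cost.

Optimal allocation:
  P1–S2: 10 MWh
  P1–S3: 25 MWh
  P2–S1: 5 MWh
  P2–S3: 10 MWh
Total cost = £170.
(Supply check: P1 ships 35; P2 ships 15.)

170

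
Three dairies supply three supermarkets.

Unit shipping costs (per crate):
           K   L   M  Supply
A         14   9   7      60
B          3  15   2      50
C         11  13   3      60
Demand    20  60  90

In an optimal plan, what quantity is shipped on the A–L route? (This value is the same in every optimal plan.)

60

Optimal shipments:
  A–L: 60 × 9 = 540
  B–K: 20 × 3 = 60
  B–M: 30 × 2 = 60
  C–M: 60 × 3 = 180
Total cost = 840.
So A→L carries 60 crates.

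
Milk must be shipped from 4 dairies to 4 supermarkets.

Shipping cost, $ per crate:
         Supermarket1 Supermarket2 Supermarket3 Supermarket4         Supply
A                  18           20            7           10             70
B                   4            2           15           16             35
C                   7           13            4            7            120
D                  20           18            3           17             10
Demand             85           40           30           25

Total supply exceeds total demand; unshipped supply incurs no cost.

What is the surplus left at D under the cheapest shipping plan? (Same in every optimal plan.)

0

Minimum-cost shipments:
  A–Supermarket4: 15 × $10 = $150
  B–Supermarket2: 35 × $2 = $70
  C–Supermarket1: 85 × $7 = $595
  C–Supermarket2: 5 × $13 = $65
  C–Supermarket3: 20 × $4 = $80
  C–Supermarket4: 10 × $7 = $70
  D–Supermarket3: 10 × $3 = $30
Total cost = $1060.
D ships 10 of its 10, leaving 0.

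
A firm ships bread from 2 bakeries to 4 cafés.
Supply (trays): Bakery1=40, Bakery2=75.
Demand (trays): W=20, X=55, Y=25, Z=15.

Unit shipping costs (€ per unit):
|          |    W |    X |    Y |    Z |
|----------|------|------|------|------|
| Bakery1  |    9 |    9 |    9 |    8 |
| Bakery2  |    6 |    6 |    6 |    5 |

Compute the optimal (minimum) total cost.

795

A cheapest plan:
  Bakery1->Y: 25 × €9 = €225
  Bakery1->Z: 15 × €8 = €120
  Bakery2->W: 20 × €6 = €120
  Bakery2->X: 55 × €6 = €330
Total = 225 + 120 + 120 + 330 = €795.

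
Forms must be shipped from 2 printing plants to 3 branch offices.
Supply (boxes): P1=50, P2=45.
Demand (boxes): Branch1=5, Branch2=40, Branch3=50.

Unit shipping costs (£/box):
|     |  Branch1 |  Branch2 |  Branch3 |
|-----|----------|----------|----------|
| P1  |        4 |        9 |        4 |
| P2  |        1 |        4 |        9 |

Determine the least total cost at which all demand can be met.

An optimal shipping plan:
  P1–Branch3: 50 boxes
  P2–Branch1: 5 boxes
  P2–Branch2: 40 boxes
Total cost = £365.

365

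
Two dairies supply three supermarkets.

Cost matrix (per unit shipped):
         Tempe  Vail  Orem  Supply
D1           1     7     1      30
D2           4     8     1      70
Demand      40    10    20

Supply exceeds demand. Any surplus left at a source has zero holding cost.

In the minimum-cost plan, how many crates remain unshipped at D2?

30

An optimal plan:
  D1→Tempe: 30 × 1 = 30
  D2→Tempe: 10 × 4 = 40
  D2→Vail: 10 × 8 = 80
  D2→Orem: 20 × 1 = 20
Total cost = 170.
D2 ships 40 of its 70, leaving 30.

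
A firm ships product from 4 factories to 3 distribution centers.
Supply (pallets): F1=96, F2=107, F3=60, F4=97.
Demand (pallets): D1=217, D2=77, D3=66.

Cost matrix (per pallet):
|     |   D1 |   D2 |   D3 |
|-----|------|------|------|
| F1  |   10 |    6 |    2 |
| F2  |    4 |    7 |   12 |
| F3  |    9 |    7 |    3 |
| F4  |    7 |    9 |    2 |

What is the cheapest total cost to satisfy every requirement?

An optimal shipping plan:
  F1->D2: 77 × 6 = 462
  F1->D3: 19 × 2 = 38
  F2->D1: 107 × 4 = 428
  F3->D1: 13 × 9 = 117
  F3->D3: 47 × 3 = 141
  F4->D1: 97 × 7 = 679
Total = 462 + 38 + 428 + 117 + 141 + 679 = 1865.

1865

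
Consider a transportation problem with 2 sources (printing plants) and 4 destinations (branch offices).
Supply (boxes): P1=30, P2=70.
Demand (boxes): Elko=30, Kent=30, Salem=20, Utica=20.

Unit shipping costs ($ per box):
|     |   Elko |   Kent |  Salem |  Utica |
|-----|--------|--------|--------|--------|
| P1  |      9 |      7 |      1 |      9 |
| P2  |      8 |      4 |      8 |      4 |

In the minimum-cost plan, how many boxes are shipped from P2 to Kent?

30

Solving gives:
  P1–Elko: 10 × $9 = $90
  P1–Salem: 20 × $1 = $20
  P2–Elko: 20 × $8 = $160
  P2–Kent: 30 × $4 = $120
  P2–Utica: 20 × $4 = $80
Total cost = $470.
So P2→Kent carries 30 boxes.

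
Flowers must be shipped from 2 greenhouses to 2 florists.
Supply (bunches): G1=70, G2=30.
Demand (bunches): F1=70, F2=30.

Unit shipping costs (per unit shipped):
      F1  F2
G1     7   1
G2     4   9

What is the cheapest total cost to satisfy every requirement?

A cheapest plan:
  G1 to F1: 40 × 7 = 280
  G1 to F2: 30 × 1 = 30
  G2 to F1: 30 × 4 = 120
Total = 280 + 30 + 120 = 430.
(Supply check: G1 ships 70; G2 ships 30.)

430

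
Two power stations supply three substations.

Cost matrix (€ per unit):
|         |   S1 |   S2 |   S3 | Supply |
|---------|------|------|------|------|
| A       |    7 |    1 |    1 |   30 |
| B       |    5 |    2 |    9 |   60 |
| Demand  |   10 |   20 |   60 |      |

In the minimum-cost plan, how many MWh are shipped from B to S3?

The minimum-cost plan:
  A to S3: 30 × €1 = €30
  B to S1: 10 × €5 = €50
  B to S2: 20 × €2 = €40
  B to S3: 30 × €9 = €270
Total cost = €390.
So B→S3 carries 30 MWh.

30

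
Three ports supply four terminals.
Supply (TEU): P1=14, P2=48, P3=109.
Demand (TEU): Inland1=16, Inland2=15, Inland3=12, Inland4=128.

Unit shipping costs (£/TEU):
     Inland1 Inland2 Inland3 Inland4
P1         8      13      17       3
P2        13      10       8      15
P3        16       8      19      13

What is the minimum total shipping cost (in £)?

1988

One minimum-cost allocation:
  P1–Inland4: 14 TEU
  P2–Inland1: 16 TEU
  P2–Inland2: 15 TEU
  P2–Inland3: 12 TEU
  P2–Inland4: 5 TEU
  P3–Inland4: 109 TEU
Total cost = £1988.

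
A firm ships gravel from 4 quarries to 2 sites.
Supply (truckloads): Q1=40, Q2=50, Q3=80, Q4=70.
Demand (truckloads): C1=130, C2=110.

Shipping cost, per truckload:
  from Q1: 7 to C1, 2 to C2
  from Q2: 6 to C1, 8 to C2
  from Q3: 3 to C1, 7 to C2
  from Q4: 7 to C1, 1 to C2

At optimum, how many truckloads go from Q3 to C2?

Solving gives:
  Q1→C2: 40 × 2 = 80
  Q2→C1: 50 × 6 = 300
  Q3→C1: 80 × 3 = 240
  Q4→C2: 70 × 1 = 70
Total cost = 690.
The route Q3→C2 is not used.

0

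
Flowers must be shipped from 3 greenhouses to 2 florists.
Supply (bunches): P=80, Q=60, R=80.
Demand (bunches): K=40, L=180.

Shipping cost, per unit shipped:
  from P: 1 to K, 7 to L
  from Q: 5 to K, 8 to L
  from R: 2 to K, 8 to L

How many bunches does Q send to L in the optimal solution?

60

Solving gives:
  P to K: 40 bunches
  P to L: 40 bunches
  Q to L: 60 bunches
  R to L: 80 bunches
Total cost = 1440.
So Q→L carries 60 bunches.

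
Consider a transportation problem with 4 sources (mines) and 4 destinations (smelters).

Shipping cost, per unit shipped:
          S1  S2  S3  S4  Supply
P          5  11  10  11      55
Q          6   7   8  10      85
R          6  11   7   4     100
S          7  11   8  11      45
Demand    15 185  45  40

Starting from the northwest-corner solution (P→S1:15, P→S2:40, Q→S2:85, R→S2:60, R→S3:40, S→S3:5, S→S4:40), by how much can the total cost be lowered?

285

Current plan cost = 15·5 + 40·11 + 85·7 + 60·11 + 40·7 + 5·8 + 40·11 = 2530.
Optimal plan:
  P to S1: 15 tons
  P to S2: 40 tons
  Q to S2: 85 tons
  R to S2: 15 tons
  R to S3: 45 tons
  R to S4: 40 tons
  S to S2: 45 tons
Optimal cost = 2245.
Saving = 2530 − 2245 = 285.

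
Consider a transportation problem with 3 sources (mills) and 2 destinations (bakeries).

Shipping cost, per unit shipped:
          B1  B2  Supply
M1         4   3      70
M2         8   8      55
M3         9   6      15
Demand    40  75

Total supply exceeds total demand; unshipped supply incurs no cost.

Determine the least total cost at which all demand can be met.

550

One minimum-cost allocation:
  M1->B1: 10 × 4 = 40
  M1->B2: 60 × 3 = 180
  M2->B1: 30 × 8 = 240
  M3->B2: 15 × 6 = 90
Total = 40 + 180 + 240 + 90 = 550.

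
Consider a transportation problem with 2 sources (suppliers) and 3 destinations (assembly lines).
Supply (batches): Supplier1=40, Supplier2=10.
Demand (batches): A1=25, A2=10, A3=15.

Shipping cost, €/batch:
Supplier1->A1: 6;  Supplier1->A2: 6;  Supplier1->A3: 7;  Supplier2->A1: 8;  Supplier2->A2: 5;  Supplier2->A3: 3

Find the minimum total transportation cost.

275

An optimal shipping plan:
  Supplier1->A1: 25 × €6 = €150
  Supplier1->A2: 10 × €6 = €60
  Supplier1->A3: 5 × €7 = €35
  Supplier2->A3: 10 × €3 = €30
Total = 150 + 60 + 35 + 30 = €275.
(Supply check: Supplier1 ships 40; Supplier2 ships 10.)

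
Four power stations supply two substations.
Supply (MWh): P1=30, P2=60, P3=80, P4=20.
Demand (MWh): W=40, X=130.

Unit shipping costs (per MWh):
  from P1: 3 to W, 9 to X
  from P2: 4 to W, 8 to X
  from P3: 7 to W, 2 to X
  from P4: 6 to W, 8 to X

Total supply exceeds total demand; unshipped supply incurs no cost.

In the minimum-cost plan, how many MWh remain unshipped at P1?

An optimal plan:
  P1–W: 30 × 3 = 90
  P2–W: 10 × 4 = 40
  P2–X: 50 × 8 = 400
  P3–X: 80 × 2 = 160
Total cost = 690.
P1 ships 30 of its 30, leaving 0.

0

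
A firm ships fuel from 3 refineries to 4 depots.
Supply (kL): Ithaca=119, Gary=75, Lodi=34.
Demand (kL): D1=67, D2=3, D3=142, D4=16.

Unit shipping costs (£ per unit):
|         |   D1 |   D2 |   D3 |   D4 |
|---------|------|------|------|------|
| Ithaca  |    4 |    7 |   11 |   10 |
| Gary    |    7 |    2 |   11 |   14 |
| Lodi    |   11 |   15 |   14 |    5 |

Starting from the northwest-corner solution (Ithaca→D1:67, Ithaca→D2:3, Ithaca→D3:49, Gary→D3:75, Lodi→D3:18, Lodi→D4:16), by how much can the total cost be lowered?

15

Current plan cost = 67·4 + 3·7 + 49·11 + 75·11 + 18·14 + 16·5 = £1985.
Optimal plan:
  Ithaca–D1: 67 × £4 = £268
  Ithaca–D3: 52 × £11 = £572
  Gary–D2: 3 × £2 = £6
  Gary–D3: 72 × £11 = £792
  Lodi–D3: 18 × £14 = £252
  Lodi–D4: 16 × £5 = £80
Optimal cost = £1970.
Saving = 1985 − 1970 = £15.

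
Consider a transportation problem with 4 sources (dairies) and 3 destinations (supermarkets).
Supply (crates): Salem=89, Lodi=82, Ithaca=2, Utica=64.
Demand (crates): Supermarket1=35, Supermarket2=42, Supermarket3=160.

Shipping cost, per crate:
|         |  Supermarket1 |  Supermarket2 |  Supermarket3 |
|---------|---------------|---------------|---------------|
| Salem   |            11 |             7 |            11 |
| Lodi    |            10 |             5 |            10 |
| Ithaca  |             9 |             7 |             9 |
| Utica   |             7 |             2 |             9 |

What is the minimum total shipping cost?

One minimum-cost allocation:
  Salem→Supermarket3: 89 × 11 = 979
  Lodi→Supermarket1: 11 × 10 = 110
  Lodi→Supermarket3: 71 × 10 = 710
  Ithaca→Supermarket1: 2 × 9 = 18
  Utica→Supermarket1: 22 × 7 = 154
  Utica→Supermarket2: 42 × 2 = 84
Total = 979 + 110 + 710 + 18 + 154 + 84 = 2055.

2055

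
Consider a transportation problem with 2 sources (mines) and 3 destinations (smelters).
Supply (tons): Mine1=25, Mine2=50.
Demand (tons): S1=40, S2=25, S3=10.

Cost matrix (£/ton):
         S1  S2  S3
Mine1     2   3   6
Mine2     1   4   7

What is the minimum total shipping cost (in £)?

185

Optimal allocation:
  Mine1->S2: 25 × £3 = £75
  Mine2->S1: 40 × £1 = £40
  Mine2->S3: 10 × £7 = £70
Total = 75 + 40 + 70 = £185.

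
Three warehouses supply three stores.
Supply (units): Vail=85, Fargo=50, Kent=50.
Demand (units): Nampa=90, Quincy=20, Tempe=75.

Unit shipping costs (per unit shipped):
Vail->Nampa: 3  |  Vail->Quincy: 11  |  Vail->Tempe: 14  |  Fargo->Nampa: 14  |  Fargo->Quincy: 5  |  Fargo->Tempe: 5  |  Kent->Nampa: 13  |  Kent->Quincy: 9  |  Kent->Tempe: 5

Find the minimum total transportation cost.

795

An optimal shipping plan:
  Vail→Nampa: 85 units
  Fargo→Quincy: 20 units
  Fargo→Tempe: 30 units
  Kent→Nampa: 5 units
  Kent→Tempe: 45 units
Total cost = 795.
(Supply check: Vail ships 85; Fargo ships 50; Kent ships 50.)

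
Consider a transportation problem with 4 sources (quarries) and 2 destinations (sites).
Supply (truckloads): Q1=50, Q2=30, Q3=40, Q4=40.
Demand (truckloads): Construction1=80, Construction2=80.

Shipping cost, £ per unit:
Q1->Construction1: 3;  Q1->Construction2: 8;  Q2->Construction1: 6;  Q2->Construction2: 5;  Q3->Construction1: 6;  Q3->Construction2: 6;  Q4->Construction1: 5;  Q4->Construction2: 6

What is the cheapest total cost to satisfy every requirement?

750

Optimal allocation:
  Q1->Construction1: 50 × £3 = £150
  Q2->Construction2: 30 × £5 = £150
  Q3->Construction2: 40 × £6 = £240
  Q4->Construction1: 30 × £5 = £150
  Q4->Construction2: 10 × £6 = £60
Total = 150 + 150 + 240 + 150 + 60 = £750.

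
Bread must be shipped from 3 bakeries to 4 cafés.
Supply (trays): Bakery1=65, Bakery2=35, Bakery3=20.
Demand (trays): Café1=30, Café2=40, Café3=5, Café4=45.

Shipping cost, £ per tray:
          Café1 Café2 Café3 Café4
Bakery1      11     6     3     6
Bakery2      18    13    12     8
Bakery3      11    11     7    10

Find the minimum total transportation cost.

One minimum-cost allocation:
  Bakery1–Café1: 10 × £11 = £110
  Bakery1–Café2: 40 × £6 = £240
  Bakery1–Café3: 5 × £3 = £15
  Bakery1–Café4: 10 × £6 = £60
  Bakery2–Café4: 35 × £8 = £280
  Bakery3–Café1: 20 × £11 = £220
Total = 110 + 240 + 15 + 60 + 280 + 220 = £925.
(Supply check: Bakery1 ships 65; Bakery2 ships 35; Bakery3 ships 20.)

925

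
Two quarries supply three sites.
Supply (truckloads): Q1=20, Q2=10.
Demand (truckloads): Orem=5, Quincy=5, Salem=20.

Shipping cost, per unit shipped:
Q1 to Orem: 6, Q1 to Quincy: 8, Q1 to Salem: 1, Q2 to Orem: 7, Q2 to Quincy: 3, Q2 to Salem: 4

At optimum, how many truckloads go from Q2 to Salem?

The minimum-cost plan:
  Q1->Salem: 20 truckloads
  Q2->Orem: 5 truckloads
  Q2->Quincy: 5 truckloads
Total cost = 70.
The route Q2→Salem is not used.

0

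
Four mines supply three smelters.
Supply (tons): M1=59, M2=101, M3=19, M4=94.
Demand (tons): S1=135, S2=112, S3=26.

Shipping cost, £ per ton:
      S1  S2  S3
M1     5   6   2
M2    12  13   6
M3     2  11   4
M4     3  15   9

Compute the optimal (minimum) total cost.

A cheapest plan:
  M1 to S2: 59 × £6 = £354
  M2 to S1: 22 × £12 = £264
  M2 to S2: 53 × £13 = £689
  M2 to S3: 26 × £6 = £156
  M3 to S1: 19 × £2 = £38
  M4 to S1: 94 × £3 = £282
Total = 354 + 264 + 689 + 156 + 38 + 282 = £1783.

1783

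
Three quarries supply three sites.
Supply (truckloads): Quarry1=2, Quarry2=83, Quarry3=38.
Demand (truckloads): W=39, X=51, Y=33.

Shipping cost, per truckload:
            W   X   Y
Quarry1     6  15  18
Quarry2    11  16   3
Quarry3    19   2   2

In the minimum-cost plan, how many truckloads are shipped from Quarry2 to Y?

Optimal shipments:
  Quarry1→W: 2 × 6 = 12
  Quarry2→W: 37 × 11 = 407
  Quarry2→X: 13 × 16 = 208
  Quarry2→Y: 33 × 3 = 99
  Quarry3→X: 38 × 2 = 76
Total cost = 802.
So Quarry2→Y carries 33 truckloads.

33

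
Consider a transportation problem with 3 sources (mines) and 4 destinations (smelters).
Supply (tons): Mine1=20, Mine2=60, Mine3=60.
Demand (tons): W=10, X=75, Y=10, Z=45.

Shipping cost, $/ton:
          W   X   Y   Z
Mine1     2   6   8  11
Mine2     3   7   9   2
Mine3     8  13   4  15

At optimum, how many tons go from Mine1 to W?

The minimum-cost plan:
  Mine1 to X: 20 × $6 = $120
  Mine2 to X: 15 × $7 = $105
  Mine2 to Z: 45 × $2 = $90
  Mine3 to W: 10 × $8 = $80
  Mine3 to X: 40 × $13 = $520
  Mine3 to Y: 10 × $4 = $40
Total cost = $955.
The route Mine1→W is not used.

0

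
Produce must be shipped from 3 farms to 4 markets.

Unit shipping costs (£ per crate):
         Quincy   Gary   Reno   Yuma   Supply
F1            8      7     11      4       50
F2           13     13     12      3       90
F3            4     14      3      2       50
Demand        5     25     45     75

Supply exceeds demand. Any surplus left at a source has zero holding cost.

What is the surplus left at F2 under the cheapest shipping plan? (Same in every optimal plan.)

Minimum-cost shipments:
  F1->Gary: 25 × £7 = £175
  F2->Yuma: 75 × £3 = £225
  F3->Quincy: 5 × £4 = £20
  F3->Reno: 45 × £3 = £135
Total cost = £555.
F2 ships 75 of its 90, leaving 15.

15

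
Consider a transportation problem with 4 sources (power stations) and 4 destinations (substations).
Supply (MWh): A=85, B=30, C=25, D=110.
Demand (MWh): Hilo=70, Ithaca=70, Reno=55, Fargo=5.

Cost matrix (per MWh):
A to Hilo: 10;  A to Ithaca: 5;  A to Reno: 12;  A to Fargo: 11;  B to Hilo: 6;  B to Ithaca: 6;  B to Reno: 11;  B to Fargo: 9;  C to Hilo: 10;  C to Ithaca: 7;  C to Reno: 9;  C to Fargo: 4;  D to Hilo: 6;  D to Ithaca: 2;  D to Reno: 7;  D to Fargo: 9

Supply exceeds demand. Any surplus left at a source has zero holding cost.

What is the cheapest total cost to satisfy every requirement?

A cheapest plan:
  A->Ithaca: 35 × 5 = 175
  B->Hilo: 30 × 6 = 180
  C->Reno: 20 × 9 = 180
  C->Fargo: 5 × 4 = 20
  D->Hilo: 40 × 6 = 240
  D->Ithaca: 35 × 2 = 70
  D->Reno: 35 × 7 = 245
Total = 175 + 180 + 180 + 20 + 240 + 70 + 245 = 1110.

1110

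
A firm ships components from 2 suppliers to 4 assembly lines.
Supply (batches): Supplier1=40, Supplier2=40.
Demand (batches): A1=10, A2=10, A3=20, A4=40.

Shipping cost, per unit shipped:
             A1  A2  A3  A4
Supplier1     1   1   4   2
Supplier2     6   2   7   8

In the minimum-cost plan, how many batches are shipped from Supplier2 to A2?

10

Solving gives:
  Supplier1->A4: 40 batches
  Supplier2->A1: 10 batches
  Supplier2->A2: 10 batches
  Supplier2->A3: 20 batches
Total cost = 300.
So Supplier2→A2 carries 10 batches.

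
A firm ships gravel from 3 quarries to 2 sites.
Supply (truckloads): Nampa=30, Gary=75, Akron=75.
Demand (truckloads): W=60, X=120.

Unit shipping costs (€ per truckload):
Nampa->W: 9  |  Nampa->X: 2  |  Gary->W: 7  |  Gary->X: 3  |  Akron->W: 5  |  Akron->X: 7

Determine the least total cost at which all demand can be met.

690

Optimal allocation:
  Nampa–X: 30 truckloads
  Gary–X: 75 truckloads
  Akron–W: 60 truckloads
  Akron–X: 15 truckloads
Total cost = €690.
(Supply check: Nampa ships 30; Gary ships 75; Akron ships 75.)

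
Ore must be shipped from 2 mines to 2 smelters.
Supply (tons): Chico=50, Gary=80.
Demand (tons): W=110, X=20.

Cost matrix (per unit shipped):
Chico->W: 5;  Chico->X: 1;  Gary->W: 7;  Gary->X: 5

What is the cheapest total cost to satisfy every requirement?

One minimum-cost allocation:
  Chico→W: 30 × 5 = 150
  Chico→X: 20 × 1 = 20
  Gary→W: 80 × 7 = 560
Total = 150 + 20 + 560 = 730.

730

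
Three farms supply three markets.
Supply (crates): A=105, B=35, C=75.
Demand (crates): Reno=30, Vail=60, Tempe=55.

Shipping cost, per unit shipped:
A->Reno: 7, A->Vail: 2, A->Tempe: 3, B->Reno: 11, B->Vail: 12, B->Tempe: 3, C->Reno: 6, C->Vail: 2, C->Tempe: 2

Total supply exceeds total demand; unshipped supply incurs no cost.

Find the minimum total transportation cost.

420

A cheapest plan:
  A->Vail: 60 × 2 = 120
  B->Tempe: 10 × 3 = 30
  C->Reno: 30 × 6 = 180
  C->Tempe: 45 × 2 = 90
Total = 120 + 30 + 180 + 90 = 420.
(Supply check: A ships 60; B ships 10; C ships 75.)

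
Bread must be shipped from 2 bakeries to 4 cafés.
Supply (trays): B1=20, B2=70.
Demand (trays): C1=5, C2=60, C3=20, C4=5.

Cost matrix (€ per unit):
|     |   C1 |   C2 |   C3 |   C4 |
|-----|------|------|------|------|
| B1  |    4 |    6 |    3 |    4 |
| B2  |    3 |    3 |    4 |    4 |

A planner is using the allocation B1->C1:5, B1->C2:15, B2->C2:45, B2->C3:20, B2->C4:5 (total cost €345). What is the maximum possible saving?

Current plan cost = 5·4 + 15·6 + 45·3 + 20·4 + 5·4 = €345.
Optimal plan:
  B1→C3: 20 × €3 = €60
  B2→C1: 5 × €3 = €15
  B2→C2: 60 × €3 = €180
  B2→C4: 5 × €4 = €20
Optimal cost = €275.
Saving = 345 − 275 = €70.

70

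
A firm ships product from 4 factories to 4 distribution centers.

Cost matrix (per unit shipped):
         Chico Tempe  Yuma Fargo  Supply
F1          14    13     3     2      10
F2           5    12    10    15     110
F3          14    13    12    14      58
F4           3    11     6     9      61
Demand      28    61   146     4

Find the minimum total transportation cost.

2112

Optimal allocation:
  F1 to Yuma: 6 pallets
  F1 to Fargo: 4 pallets
  F2 to Chico: 28 pallets
  F2 to Tempe: 3 pallets
  F2 to Yuma: 79 pallets
  F3 to Tempe: 58 pallets
  F4 to Yuma: 61 pallets
Total cost = 2112.
(Supply check: F1 ships 10; F2 ships 110; F3 ships 58; F4 ships 61.)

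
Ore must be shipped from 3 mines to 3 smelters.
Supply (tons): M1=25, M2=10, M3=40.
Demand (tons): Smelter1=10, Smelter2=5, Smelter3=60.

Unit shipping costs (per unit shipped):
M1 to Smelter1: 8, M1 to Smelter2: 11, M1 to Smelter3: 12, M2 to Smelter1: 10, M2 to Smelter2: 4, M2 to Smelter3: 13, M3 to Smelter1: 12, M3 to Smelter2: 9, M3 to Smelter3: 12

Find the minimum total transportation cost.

825

Optimal allocation:
  M1→Smelter1: 10 tons
  M1→Smelter3: 15 tons
  M2→Smelter2: 5 tons
  M2→Smelter3: 5 tons
  M3→Smelter3: 40 tons
Total cost = 825.
(Supply check: M1 ships 25; M2 ships 10; M3 ships 40.)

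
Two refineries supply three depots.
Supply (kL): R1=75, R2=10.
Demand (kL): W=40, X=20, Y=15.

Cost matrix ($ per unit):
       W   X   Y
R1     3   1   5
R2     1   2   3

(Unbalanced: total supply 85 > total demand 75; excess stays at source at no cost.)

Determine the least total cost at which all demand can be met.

195

Optimal allocation:
  R1→W: 30 × $3 = $90
  R1→X: 20 × $1 = $20
  R1→Y: 15 × $5 = $75
  R2→W: 10 × $1 = $10
Total = 90 + 20 + 75 + 10 = $195.
(Supply check: R1 ships 65; R2 ships 10.)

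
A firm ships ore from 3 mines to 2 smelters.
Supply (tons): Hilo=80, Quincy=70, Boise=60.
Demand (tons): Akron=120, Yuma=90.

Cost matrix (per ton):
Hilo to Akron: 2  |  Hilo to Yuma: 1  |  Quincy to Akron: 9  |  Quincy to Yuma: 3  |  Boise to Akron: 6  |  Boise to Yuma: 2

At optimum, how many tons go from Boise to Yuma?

20

Solving gives:
  Hilo→Akron: 80 × 2 = 160
  Quincy→Yuma: 70 × 3 = 210
  Boise→Akron: 40 × 6 = 240
  Boise→Yuma: 20 × 2 = 40
Total cost = 650.
So Boise→Yuma carries 20 tons.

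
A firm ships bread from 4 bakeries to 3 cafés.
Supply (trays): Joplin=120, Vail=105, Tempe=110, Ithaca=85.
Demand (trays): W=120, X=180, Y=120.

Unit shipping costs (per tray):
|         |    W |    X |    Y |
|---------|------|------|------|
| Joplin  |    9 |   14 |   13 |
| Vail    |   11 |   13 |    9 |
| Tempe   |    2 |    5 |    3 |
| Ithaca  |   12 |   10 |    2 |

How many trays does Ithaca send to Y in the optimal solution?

Solving gives:
  Joplin to W: 120 × 9 = 1080
  Vail to X: 70 × 13 = 910
  Vail to Y: 35 × 9 = 315
  Tempe to X: 110 × 5 = 550
  Ithaca to Y: 85 × 2 = 170
Total cost = 3025.
So Ithaca→Y carries 85 trays.

85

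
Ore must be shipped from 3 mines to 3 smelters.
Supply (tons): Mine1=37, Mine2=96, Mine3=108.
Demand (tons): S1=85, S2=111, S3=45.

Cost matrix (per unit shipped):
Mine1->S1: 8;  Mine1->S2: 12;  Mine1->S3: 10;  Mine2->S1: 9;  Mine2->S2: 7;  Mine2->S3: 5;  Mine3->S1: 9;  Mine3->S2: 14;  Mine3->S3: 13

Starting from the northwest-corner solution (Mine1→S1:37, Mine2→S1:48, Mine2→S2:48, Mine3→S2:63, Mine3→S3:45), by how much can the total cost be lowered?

Current plan cost = 37·8 + 48·9 + 48·7 + 63·14 + 45·13 = 2531.
Optimal plan:
  Mine1->S2: 37 × 12 = 444
  Mine2->S2: 51 × 7 = 357
  Mine2->S3: 45 × 5 = 225
  Mine3->S1: 85 × 9 = 765
  Mine3->S2: 23 × 14 = 322
Optimal cost = 2113.
Saving = 2531 − 2113 = 418.

418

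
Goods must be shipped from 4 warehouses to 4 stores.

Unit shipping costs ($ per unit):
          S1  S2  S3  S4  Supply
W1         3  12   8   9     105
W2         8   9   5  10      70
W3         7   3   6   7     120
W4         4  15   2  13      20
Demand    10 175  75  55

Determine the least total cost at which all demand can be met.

1815

Optimal allocation:
  W1→S1: 10 × $3 = $30
  W1→S2: 40 × $12 = $480
  W1→S4: 55 × $9 = $495
  W2→S2: 15 × $9 = $135
  W2→S3: 55 × $5 = $275
  W3→S2: 120 × $3 = $360
  W4→S3: 20 × $2 = $40
Total = 30 + 480 + 495 + 135 + 275 + 360 + 40 = $1815.
(Supply check: W1 ships 105; W2 ships 70; W3 ships 120; W4 ships 20.)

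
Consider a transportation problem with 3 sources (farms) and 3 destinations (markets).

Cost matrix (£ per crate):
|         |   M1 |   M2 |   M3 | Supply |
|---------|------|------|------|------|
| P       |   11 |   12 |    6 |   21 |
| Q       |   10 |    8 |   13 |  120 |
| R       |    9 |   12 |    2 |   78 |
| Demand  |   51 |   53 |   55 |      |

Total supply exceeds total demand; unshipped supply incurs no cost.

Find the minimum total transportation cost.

1021

An optimal shipping plan:
  Q–M1: 28 crates
  Q–M2: 53 crates
  R–M1: 23 crates
  R–M3: 55 crates
Total cost = £1021.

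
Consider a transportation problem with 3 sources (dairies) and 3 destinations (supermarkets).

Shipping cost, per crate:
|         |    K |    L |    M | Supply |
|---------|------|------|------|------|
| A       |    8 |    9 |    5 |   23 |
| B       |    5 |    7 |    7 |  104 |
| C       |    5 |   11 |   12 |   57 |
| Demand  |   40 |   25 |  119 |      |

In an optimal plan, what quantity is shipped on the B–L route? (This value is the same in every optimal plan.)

8

Solving gives:
  A->M: 23 × 5 = 115
  B->L: 8 × 7 = 56
  B->M: 96 × 7 = 672
  C->K: 40 × 5 = 200
  C->L: 17 × 11 = 187
Total cost = 1230.
So B→L carries 8 crates.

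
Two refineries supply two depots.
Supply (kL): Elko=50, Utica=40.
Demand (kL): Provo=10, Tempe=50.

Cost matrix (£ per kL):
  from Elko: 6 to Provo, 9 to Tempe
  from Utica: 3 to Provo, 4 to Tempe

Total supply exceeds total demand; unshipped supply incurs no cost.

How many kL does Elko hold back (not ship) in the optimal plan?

30

Minimum-cost shipments:
  Elko–Provo: 10 × £6 = £60
  Elko–Tempe: 10 × £9 = £90
  Utica–Tempe: 40 × £4 = £160
Total cost = £310.
Elko ships 20 of its 50, leaving 30.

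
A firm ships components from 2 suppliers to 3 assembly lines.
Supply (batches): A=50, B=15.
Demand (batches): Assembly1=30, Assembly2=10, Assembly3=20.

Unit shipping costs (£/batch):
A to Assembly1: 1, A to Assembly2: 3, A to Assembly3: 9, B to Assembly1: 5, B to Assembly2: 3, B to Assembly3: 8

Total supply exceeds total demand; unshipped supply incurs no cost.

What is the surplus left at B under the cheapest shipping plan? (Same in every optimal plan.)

0

Minimum-cost shipments:
  A→Assembly1: 30 × £1 = £30
  A→Assembly2: 10 × £3 = £30
  A→Assembly3: 5 × £9 = £45
  B→Assembly3: 15 × £8 = £120
Total cost = £225.
B ships 15 of its 15, leaving 0.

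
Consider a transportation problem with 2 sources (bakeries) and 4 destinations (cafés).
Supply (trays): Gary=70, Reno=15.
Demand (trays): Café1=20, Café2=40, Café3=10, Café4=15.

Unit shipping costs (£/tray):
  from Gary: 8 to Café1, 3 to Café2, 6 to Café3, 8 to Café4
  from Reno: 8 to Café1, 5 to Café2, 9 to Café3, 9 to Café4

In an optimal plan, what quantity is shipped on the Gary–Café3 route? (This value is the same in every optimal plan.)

Solving gives:
  Gary→Café1: 5 × £8 = £40
  Gary→Café2: 40 × £3 = £120
  Gary→Café3: 10 × £6 = £60
  Gary→Café4: 15 × £8 = £120
  Reno→Café1: 15 × £8 = £120
Total cost = £460.
So Gary→Café3 carries 10 trays.

10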